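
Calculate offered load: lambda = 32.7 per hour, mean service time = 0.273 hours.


Offered load a = lambda * E[S] = 32.7 * 0.273 = 8.93 Erlangs

8.93 Erlangs


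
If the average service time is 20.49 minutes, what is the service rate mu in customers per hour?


mu = 60 / avg_service_time = 60 / 20.49 = 2.93 per hour

2.93 per hour


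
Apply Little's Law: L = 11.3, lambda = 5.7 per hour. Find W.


W = L / lambda = 11.3 / 5.7 = 1.9825 hours

1.9825 hours


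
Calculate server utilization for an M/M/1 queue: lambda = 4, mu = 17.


rho = lambda/mu = 4/17 = 0.2353

0.2353


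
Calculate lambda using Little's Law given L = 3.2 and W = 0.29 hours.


lambda = L / W = 3.2 / 0.29 = 11.03 per hour

11.03 per hour


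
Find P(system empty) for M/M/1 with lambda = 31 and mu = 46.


P0 = 1 - rho = 1 - 31/46 = 0.3261

0.3261


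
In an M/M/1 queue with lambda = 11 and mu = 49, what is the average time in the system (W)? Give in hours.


W = 1/(mu - lambda) = 1/(49 - 11) = 0.0263 hours

0.0263 hours


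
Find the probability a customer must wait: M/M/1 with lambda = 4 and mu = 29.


P(wait) = rho = lambda/mu = 4/29 = 0.1379

0.1379


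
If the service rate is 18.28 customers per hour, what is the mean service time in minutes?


Mean service time = 60/mu = 60/18.28 = 3.28 minutes

3.28 minutes


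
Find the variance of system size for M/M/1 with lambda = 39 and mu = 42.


rho = 39/42; Var(N) = rho/(1-rho)^2 = 182.0

182.0


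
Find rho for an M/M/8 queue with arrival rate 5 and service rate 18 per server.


rho = lambda/(c*mu) = 5/(8*18) = 0.0347

0.0347


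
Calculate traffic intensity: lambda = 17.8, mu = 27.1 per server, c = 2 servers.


rho = lambda / (c * mu) = 17.8 / (2 * 27.1) = 0.3284

0.3284


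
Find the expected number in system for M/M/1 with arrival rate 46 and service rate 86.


rho = 46/86; L = rho/(1-rho) = 1.15

1.15


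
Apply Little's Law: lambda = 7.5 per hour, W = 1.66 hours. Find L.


L = lambda * W = 7.5 * 1.66 = 12.45

12.45


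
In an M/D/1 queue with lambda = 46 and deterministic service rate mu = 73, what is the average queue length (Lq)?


M/D/1: Lq = rho^2 / (2*(1-rho)) where rho = 46/73; Lq = 0.54

0.54


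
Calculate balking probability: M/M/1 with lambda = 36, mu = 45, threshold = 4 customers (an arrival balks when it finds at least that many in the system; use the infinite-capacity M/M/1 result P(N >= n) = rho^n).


P(N >= 4) = rho^4 = (36/45)^4 = 0.4096

0.4096


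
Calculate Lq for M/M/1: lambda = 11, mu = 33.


rho = 11/33; Lq = rho^2/(1-rho) = 0.17

0.17


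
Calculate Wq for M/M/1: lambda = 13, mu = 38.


rho = 13/38; Wq = rho/(mu - lambda) = 0.0137 hours

0.0137 hours


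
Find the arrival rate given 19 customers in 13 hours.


lambda = total arrivals / time = 19 / 13 = 1.46 per hour

1.46 per hour


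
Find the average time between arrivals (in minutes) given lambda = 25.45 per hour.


Mean interarrival time = 60/lambda = 60/25.45 = 2.36 minutes

2.36 minutes


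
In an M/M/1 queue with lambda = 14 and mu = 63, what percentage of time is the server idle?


Idle fraction = (1 - rho) * 100 = (1 - 14/63) * 100 = 77.8%

77.8%


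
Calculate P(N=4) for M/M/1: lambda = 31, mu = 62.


rho = 31/62; P(n) = (1-rho)*rho^n = (1-31/62)*(31/62)^4 = 0.0313

0.0313


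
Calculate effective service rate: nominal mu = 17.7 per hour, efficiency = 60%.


Effective rate = mu * efficiency = 17.7 * 0.6 = 10.62 per hour

10.62 per hour


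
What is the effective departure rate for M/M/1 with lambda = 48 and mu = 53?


For a stable queue (lambda < mu), throughput = lambda = 48 per hour

48 per hour


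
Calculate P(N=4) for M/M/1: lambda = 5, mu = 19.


rho = 5/19; P(n) = (1-rho)*rho^n = (1-5/19)*(5/19)^4 = 0.0035

0.0035


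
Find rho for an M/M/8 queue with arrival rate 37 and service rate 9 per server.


rho = lambda/(c*mu) = 37/(8*9) = 0.5139

0.5139


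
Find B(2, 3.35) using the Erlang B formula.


B(N,A) = (A^N/N!) / sum(A^k/k!, k=0..N) with N=2, A=3.35 = 0.5633

0.5633


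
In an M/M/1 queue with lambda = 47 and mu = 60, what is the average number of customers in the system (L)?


rho = 47/60; L = rho/(1-rho) = 3.62

3.62


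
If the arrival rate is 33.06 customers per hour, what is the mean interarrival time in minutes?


Mean interarrival time = 60/lambda = 60/33.06 = 1.81 minutes

1.81 minutes


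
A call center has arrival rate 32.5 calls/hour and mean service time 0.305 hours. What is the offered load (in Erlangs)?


Offered load a = lambda * E[S] = 32.5 * 0.305 = 9.91 Erlangs

9.91 Erlangs


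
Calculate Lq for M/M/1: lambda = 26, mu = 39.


rho = 26/39; Lq = rho^2/(1-rho) = 1.33

1.33


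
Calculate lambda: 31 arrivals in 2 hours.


lambda = total arrivals / time = 31 / 2 = 15.5 per hour

15.5 per hour


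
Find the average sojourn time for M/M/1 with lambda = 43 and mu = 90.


W = 1/(mu - lambda) = 1/(90 - 43) = 0.0213 hours

0.0213 hours


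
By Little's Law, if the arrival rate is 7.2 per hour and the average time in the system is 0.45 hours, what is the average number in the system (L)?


L = lambda * W = 7.2 * 0.45 = 3.24

3.24


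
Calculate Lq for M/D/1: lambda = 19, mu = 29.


M/D/1: Lq = rho^2 / (2*(1-rho)) where rho = 19/29; Lq = 0.62

0.62


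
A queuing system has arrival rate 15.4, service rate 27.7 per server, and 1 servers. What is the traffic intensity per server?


rho = lambda / (c * mu) = 15.4 / (1 * 27.7) = 0.556

0.556


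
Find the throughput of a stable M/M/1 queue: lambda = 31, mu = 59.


For a stable queue (lambda < mu), throughput = lambda = 31 per hour

31 per hour


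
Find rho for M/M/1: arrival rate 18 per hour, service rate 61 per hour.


rho = lambda/mu = 18/61 = 0.2951

0.2951


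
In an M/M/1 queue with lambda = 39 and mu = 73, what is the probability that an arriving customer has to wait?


P(wait) = rho = lambda/mu = 39/73 = 0.5342

0.5342


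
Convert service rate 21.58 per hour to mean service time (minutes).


Mean service time = 60/mu = 60/21.58 = 2.78 minutes

2.78 minutes


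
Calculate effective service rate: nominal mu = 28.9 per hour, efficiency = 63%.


Effective rate = mu * efficiency = 28.9 * 0.63 = 18.21 per hour

18.21 per hour


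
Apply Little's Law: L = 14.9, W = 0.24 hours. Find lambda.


lambda = L / W = 14.9 / 0.24 = 62.08 per hour

62.08 per hour


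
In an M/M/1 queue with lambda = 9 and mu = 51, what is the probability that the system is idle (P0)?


P0 = 1 - rho = 1 - 9/51 = 0.8235

0.8235


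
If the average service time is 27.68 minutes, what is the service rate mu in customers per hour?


mu = 60 / avg_service_time = 60 / 27.68 = 2.17 per hour

2.17 per hour


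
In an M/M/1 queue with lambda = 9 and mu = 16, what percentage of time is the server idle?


Idle fraction = (1 - rho) * 100 = (1 - 9/16) * 100 = 43.8%

43.8%


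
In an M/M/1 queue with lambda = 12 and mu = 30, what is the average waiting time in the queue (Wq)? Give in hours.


rho = 12/30; Wq = rho/(mu - lambda) = 0.0222 hours

0.0222 hours


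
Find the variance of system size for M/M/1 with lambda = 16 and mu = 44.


rho = 16/44; Var(N) = rho/(1-rho)^2 = 0.9

0.9


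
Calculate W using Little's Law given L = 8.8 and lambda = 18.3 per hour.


W = L / lambda = 8.8 / 18.3 = 0.4809 hours

0.4809 hours


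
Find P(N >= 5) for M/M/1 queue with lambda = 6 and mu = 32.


P(N >= 5) = rho^5 = (6/32)^5 = 0.0002

0.0002


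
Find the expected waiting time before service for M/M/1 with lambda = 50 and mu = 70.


rho = 50/70; Wq = rho/(mu - lambda) = 0.0357 hours

0.0357 hours


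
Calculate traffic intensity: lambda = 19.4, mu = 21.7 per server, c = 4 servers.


rho = lambda / (c * mu) = 19.4 / (4 * 21.7) = 0.2235

0.2235


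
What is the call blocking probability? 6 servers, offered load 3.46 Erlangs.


B(N,A) = (A^N/N!) / sum(A^k/k!, k=0..N) with N=6, A=3.46 = 0.0799

0.0799


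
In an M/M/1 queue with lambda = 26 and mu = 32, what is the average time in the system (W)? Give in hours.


W = 1/(mu - lambda) = 1/(32 - 26) = 0.1667 hours

0.1667 hours


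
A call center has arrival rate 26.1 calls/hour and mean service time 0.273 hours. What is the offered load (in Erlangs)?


Offered load a = lambda * E[S] = 26.1 * 0.273 = 7.13 Erlangs

7.13 Erlangs


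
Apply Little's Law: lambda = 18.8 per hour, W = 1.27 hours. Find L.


L = lambda * W = 18.8 * 1.27 = 23.88

23.88


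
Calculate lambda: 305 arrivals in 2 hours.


lambda = total arrivals / time = 305 / 2 = 152.5 per hour

152.5 per hour


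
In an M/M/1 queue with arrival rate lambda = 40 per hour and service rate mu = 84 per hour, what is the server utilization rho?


rho = lambda/mu = 40/84 = 0.4762

0.4762


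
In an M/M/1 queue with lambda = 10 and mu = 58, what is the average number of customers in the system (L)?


rho = 10/58; L = rho/(1-rho) = 0.21

0.21


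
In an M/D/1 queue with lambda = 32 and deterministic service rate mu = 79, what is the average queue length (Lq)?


M/D/1: Lq = rho^2 / (2*(1-rho)) where rho = 32/79; Lq = 0.14

0.14


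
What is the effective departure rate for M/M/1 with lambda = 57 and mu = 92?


For a stable queue (lambda < mu), throughput = lambda = 57 per hour

57 per hour


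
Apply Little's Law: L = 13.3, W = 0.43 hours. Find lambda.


lambda = L / W = 13.3 / 0.43 = 30.93 per hour

30.93 per hour


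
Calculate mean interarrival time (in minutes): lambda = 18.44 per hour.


Mean interarrival time = 60/lambda = 60/18.44 = 3.25 minutes

3.25 minutes


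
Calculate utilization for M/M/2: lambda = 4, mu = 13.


rho = lambda/(c*mu) = 4/(2*13) = 0.1538

0.1538


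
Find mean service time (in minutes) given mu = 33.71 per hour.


Mean service time = 60/mu = 60/33.71 = 1.78 minutes

1.78 minutes


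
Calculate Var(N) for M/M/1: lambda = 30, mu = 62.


rho = 30/62; Var(N) = rho/(1-rho)^2 = 1.82

1.82


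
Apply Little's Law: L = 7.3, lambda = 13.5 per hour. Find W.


W = L / lambda = 7.3 / 13.5 = 0.5407 hours

0.5407 hours


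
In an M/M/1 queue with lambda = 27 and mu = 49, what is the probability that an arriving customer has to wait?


P(wait) = rho = lambda/mu = 27/49 = 0.551

0.551


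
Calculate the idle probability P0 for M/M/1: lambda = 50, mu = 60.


P0 = 1 - rho = 1 - 50/60 = 0.1667

0.1667


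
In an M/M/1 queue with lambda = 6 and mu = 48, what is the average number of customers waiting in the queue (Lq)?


rho = 6/48; Lq = rho^2/(1-rho) = 0.02

0.02


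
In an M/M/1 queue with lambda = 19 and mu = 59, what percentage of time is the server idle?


Idle fraction = (1 - rho) * 100 = (1 - 19/59) * 100 = 67.8%

67.8%


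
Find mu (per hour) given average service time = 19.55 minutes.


mu = 60 / avg_service_time = 60 / 19.55 = 3.07 per hour

3.07 per hour


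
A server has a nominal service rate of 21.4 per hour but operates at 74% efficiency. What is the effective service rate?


Effective rate = mu * efficiency = 21.4 * 0.74 = 15.84 per hour

15.84 per hour


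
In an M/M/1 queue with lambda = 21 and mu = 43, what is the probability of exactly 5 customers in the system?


rho = 21/43; P(n) = (1-rho)*rho^n = (1-21/43)*(21/43)^5 = 0.0142

0.0142


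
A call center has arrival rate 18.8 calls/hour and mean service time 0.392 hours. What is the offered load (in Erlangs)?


Offered load a = lambda * E[S] = 18.8 * 0.392 = 7.37 Erlangs

7.37 Erlangs


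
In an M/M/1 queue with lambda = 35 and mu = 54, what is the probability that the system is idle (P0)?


P0 = 1 - rho = 1 - 35/54 = 0.3519

0.3519


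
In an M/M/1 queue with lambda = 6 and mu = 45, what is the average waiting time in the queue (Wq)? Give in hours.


rho = 6/45; Wq = rho/(mu - lambda) = 0.0034 hours

0.0034 hours


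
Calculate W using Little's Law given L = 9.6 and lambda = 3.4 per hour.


W = L / lambda = 9.6 / 3.4 = 2.8235 hours

2.8235 hours


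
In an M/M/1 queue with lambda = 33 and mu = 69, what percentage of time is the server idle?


Idle fraction = (1 - rho) * 100 = (1 - 33/69) * 100 = 52.2%

52.2%


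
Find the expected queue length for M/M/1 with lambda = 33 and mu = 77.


rho = 33/77; Lq = rho^2/(1-rho) = 0.32

0.32


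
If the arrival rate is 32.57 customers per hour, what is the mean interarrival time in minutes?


Mean interarrival time = 60/lambda = 60/32.57 = 1.84 minutes

1.84 minutes


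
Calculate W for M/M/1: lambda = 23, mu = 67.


W = 1/(mu - lambda) = 1/(67 - 23) = 0.0227 hours

0.0227 hours


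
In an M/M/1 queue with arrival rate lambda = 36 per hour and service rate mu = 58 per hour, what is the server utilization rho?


rho = lambda/mu = 36/58 = 0.6207

0.6207


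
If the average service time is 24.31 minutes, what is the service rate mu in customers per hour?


mu = 60 / avg_service_time = 60 / 24.31 = 2.47 per hour

2.47 per hour


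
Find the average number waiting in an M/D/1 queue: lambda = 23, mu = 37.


M/D/1: Lq = rho^2 / (2*(1-rho)) where rho = 23/37; Lq = 0.51

0.51


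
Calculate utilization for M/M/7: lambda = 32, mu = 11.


rho = lambda/(c*mu) = 32/(7*11) = 0.4156

0.4156


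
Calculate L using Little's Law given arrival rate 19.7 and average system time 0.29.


L = lambda * W = 19.7 * 0.29 = 5.71

5.71


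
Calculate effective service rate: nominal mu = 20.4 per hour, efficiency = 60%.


Effective rate = mu * efficiency = 20.4 * 0.6 = 12.24 per hour

12.24 per hour


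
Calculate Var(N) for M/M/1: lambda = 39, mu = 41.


rho = 39/41; Var(N) = rho/(1-rho)^2 = 399.75

399.75


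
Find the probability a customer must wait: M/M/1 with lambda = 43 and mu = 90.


P(wait) = rho = lambda/mu = 43/90 = 0.4778

0.4778


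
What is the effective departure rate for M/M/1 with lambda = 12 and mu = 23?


For a stable queue (lambda < mu), throughput = lambda = 12 per hour

12 per hour


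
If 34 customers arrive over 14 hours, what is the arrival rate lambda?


lambda = total arrivals / time = 34 / 14 = 2.43 per hour

2.43 per hour


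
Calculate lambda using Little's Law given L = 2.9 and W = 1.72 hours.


lambda = L / W = 2.9 / 1.72 = 1.69 per hour

1.69 per hour


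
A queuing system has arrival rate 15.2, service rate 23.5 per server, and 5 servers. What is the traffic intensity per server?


rho = lambda / (c * mu) = 15.2 / (5 * 23.5) = 0.1294

0.1294


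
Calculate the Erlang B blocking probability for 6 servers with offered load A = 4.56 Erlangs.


B(N,A) = (A^N/N!) / sum(A^k/k!, k=0..N) with N=6, A=4.56 = 0.1587

0.1587


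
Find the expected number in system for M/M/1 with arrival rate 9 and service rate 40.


rho = 9/40; L = rho/(1-rho) = 0.29

0.29


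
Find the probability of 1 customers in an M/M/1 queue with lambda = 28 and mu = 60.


rho = 28/60; P(n) = (1-rho)*rho^n = (1-28/60)*(28/60)^1 = 0.2489

0.2489


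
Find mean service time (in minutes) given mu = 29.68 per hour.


Mean service time = 60/mu = 60/29.68 = 2.02 minutes

2.02 minutes


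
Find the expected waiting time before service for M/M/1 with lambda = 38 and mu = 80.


rho = 38/80; Wq = rho/(mu - lambda) = 0.0113 hours

0.0113 hours


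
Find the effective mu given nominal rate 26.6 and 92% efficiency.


Effective rate = mu * efficiency = 26.6 * 0.92 = 24.47 per hour

24.47 per hour


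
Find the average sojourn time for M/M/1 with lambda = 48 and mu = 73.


W = 1/(mu - lambda) = 1/(73 - 48) = 0.04 hours

0.04 hours


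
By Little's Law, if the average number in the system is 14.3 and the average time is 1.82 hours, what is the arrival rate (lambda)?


lambda = L / W = 14.3 / 1.82 = 7.86 per hour

7.86 per hour


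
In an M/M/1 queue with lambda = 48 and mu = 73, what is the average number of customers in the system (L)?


rho = 48/73; L = rho/(1-rho) = 1.92

1.92


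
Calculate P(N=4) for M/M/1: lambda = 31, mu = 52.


rho = 31/52; P(n) = (1-rho)*rho^n = (1-31/52)*(31/52)^4 = 0.051

0.051


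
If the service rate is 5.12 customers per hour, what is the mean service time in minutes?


Mean service time = 60/mu = 60/5.12 = 11.72 minutes

11.72 minutes


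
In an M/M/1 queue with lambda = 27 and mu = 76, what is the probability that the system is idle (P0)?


P0 = 1 - rho = 1 - 27/76 = 0.6447

0.6447


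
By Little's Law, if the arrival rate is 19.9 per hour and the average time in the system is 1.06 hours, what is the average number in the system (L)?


L = lambda * W = 19.9 * 1.06 = 21.09

21.09


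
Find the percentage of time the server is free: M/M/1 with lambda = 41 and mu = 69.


Idle fraction = (1 - rho) * 100 = (1 - 41/69) * 100 = 40.6%

40.6%


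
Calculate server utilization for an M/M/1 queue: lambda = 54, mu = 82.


rho = lambda/mu = 54/82 = 0.6585

0.6585


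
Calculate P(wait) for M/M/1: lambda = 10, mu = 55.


P(wait) = rho = lambda/mu = 10/55 = 0.1818

0.1818


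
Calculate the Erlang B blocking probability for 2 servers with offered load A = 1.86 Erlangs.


B(N,A) = (A^N/N!) / sum(A^k/k!, k=0..N) with N=2, A=1.86 = 0.3769

0.3769


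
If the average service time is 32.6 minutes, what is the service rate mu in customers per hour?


mu = 60 / avg_service_time = 60 / 32.6 = 1.84 per hour

1.84 per hour


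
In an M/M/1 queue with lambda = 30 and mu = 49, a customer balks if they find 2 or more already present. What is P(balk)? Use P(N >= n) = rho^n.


P(N >= 2) = rho^2 = (30/49)^2 = 0.3748

0.3748


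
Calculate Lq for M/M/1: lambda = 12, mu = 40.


rho = 12/40; Lq = rho^2/(1-rho) = 0.13

0.13


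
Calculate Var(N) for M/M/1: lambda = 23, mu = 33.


rho = 23/33; Var(N) = rho/(1-rho)^2 = 7.59

7.59


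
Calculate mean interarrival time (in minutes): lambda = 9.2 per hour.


Mean interarrival time = 60/lambda = 60/9.2 = 6.52 minutes

6.52 minutes


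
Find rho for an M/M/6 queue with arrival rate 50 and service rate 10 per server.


rho = lambda/(c*mu) = 50/(6*10) = 0.8333

0.8333


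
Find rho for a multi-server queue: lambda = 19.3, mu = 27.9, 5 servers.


rho = lambda / (c * mu) = 19.3 / (5 * 27.9) = 0.1384

0.1384


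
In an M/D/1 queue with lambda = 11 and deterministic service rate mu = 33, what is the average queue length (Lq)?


M/D/1: Lq = rho^2 / (2*(1-rho)) where rho = 11/33; Lq = 0.08

0.08


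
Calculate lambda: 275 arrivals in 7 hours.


lambda = total arrivals / time = 275 / 7 = 39.29 per hour

39.29 per hour


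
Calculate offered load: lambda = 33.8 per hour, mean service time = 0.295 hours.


Offered load a = lambda * E[S] = 33.8 * 0.295 = 9.97 Erlangs

9.97 Erlangs


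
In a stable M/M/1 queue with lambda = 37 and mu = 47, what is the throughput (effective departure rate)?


For a stable queue (lambda < mu), throughput = lambda = 37 per hour

37 per hour


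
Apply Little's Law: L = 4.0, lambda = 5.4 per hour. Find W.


W = L / lambda = 4.0 / 5.4 = 0.7407 hours

0.7407 hours


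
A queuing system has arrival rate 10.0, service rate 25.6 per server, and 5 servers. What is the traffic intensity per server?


rho = lambda / (c * mu) = 10.0 / (5 * 25.6) = 0.0781

0.0781


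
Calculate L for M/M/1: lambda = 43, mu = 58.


rho = 43/58; L = rho/(1-rho) = 2.87

2.87


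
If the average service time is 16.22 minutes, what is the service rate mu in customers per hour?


mu = 60 / avg_service_time = 60 / 16.22 = 3.7 per hour

3.7 per hour


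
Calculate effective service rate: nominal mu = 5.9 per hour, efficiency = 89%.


Effective rate = mu * efficiency = 5.9 * 0.89 = 5.25 per hour

5.25 per hour


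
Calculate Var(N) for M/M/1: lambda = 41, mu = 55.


rho = 41/55; Var(N) = rho/(1-rho)^2 = 11.51

11.51


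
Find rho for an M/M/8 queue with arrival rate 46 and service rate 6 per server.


rho = lambda/(c*mu) = 46/(8*6) = 0.9583

0.9583


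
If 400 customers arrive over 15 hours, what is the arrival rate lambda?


lambda = total arrivals / time = 400 / 15 = 26.67 per hour

26.67 per hour


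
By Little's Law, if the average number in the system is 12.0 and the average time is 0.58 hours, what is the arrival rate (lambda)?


lambda = L / W = 12.0 / 0.58 = 20.69 per hour

20.69 per hour


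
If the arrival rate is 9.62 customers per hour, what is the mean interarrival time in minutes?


Mean interarrival time = 60/lambda = 60/9.62 = 6.24 minutes

6.24 minutes


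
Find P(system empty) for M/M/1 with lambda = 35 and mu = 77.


P0 = 1 - rho = 1 - 35/77 = 0.5455

0.5455


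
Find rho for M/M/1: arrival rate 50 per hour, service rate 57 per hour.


rho = lambda/mu = 50/57 = 0.8772

0.8772


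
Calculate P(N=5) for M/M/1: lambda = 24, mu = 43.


rho = 24/43; P(n) = (1-rho)*rho^n = (1-24/43)*(24/43)^5 = 0.0239

0.0239


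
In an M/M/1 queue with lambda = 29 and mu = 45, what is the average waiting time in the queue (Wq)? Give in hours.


rho = 29/45; Wq = rho/(mu - lambda) = 0.0403 hours

0.0403 hours


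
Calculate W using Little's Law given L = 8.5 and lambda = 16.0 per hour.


W = L / lambda = 8.5 / 16.0 = 0.5313 hours

0.5313 hours


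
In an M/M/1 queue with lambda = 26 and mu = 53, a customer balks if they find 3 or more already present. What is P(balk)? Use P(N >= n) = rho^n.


P(N >= 3) = rho^3 = (26/53)^3 = 0.1181

0.1181


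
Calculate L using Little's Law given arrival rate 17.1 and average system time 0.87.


L = lambda * W = 17.1 * 0.87 = 14.88

14.88


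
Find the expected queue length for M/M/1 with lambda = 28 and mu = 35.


rho = 28/35; Lq = rho^2/(1-rho) = 3.2

3.2


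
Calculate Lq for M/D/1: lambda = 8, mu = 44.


M/D/1: Lq = rho^2 / (2*(1-rho)) where rho = 8/44; Lq = 0.02

0.02


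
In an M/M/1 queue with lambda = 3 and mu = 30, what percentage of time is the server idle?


Idle fraction = (1 - rho) * 100 = (1 - 3/30) * 100 = 90.0%

90.0%


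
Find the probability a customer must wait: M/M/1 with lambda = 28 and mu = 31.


P(wait) = rho = lambda/mu = 28/31 = 0.9032

0.9032


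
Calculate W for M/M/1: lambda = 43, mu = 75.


W = 1/(mu - lambda) = 1/(75 - 43) = 0.0313 hours

0.0313 hours


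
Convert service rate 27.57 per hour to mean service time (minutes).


Mean service time = 60/mu = 60/27.57 = 2.18 minutes

2.18 minutes


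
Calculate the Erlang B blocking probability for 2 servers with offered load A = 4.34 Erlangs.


B(N,A) = (A^N/N!) / sum(A^k/k!, k=0..N) with N=2, A=4.34 = 0.6382

0.6382


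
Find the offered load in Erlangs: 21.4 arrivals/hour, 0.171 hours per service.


Offered load a = lambda * E[S] = 21.4 * 0.171 = 3.66 Erlangs

3.66 Erlangs


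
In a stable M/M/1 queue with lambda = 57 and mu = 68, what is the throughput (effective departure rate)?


For a stable queue (lambda < mu), throughput = lambda = 57 per hour

57 per hour


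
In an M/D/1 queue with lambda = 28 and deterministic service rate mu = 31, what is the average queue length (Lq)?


M/D/1: Lq = rho^2 / (2*(1-rho)) where rho = 28/31; Lq = 4.22

4.22


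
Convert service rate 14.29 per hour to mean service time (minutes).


Mean service time = 60/mu = 60/14.29 = 4.2 minutes

4.2 minutes


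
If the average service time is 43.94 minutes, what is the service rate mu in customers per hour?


mu = 60 / avg_service_time = 60 / 43.94 = 1.37 per hour

1.37 per hour


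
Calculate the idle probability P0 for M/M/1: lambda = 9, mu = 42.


P0 = 1 - rho = 1 - 9/42 = 0.7857

0.7857


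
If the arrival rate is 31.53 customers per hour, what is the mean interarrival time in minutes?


Mean interarrival time = 60/lambda = 60/31.53 = 1.9 minutes

1.9 minutes


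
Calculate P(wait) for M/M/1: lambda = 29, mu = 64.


P(wait) = rho = lambda/mu = 29/64 = 0.4531

0.4531


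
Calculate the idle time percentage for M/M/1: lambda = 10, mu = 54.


Idle fraction = (1 - rho) * 100 = (1 - 10/54) * 100 = 81.5%

81.5%


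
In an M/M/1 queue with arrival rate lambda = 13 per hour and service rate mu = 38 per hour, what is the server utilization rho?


rho = lambda/mu = 13/38 = 0.3421

0.3421


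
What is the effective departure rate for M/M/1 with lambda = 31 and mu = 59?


For a stable queue (lambda < mu), throughput = lambda = 31 per hour

31 per hour


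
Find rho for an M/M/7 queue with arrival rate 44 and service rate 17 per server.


rho = lambda/(c*mu) = 44/(7*17) = 0.3697

0.3697


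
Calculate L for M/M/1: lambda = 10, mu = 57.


rho = 10/57; L = rho/(1-rho) = 0.21

0.21


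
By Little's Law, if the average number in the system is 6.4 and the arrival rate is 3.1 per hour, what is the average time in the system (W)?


W = L / lambda = 6.4 / 3.1 = 2.0645 hours

2.0645 hours


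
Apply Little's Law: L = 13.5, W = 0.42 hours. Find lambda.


lambda = L / W = 13.5 / 0.42 = 32.14 per hour

32.14 per hour


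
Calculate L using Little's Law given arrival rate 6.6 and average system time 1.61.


L = lambda * W = 6.6 * 1.61 = 10.63

10.63


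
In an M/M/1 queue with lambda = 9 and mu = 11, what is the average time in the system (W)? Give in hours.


W = 1/(mu - lambda) = 1/(11 - 9) = 0.5 hours

0.5 hours


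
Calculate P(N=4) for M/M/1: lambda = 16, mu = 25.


rho = 16/25; P(n) = (1-rho)*rho^n = (1-16/25)*(16/25)^4 = 0.0604

0.0604


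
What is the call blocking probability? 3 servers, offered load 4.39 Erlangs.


B(N,A) = (A^N/N!) / sum(A^k/k!, k=0..N) with N=3, A=4.39 = 0.4841

0.4841


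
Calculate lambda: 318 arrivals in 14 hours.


lambda = total arrivals / time = 318 / 14 = 22.71 per hour

22.71 per hour


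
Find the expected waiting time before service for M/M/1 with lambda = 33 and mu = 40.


rho = 33/40; Wq = rho/(mu - lambda) = 0.1179 hours

0.1179 hours


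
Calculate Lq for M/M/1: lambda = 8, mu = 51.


rho = 8/51; Lq = rho^2/(1-rho) = 0.03

0.03


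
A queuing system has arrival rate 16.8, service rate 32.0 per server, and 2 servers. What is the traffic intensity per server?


rho = lambda / (c * mu) = 16.8 / (2 * 32.0) = 0.2625

0.2625


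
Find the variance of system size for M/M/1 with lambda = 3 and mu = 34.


rho = 3/34; Var(N) = rho/(1-rho)^2 = 0.11

0.11


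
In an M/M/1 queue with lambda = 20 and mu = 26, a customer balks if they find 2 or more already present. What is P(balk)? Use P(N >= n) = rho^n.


P(N >= 2) = rho^2 = (20/26)^2 = 0.5917

0.5917


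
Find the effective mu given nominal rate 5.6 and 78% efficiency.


Effective rate = mu * efficiency = 5.6 * 0.78 = 4.37 per hour

4.37 per hour


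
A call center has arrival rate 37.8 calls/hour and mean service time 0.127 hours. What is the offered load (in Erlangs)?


Offered load a = lambda * E[S] = 37.8 * 0.127 = 4.8 Erlangs

4.8 Erlangs


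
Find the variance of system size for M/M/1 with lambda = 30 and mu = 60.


rho = 30/60; Var(N) = rho/(1-rho)^2 = 2.0

2.0


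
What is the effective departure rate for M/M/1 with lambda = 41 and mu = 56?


For a stable queue (lambda < mu), throughput = lambda = 41 per hour

41 per hour


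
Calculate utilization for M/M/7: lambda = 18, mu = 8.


rho = lambda/(c*mu) = 18/(7*8) = 0.3214

0.3214


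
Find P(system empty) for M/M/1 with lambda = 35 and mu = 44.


P0 = 1 - rho = 1 - 35/44 = 0.2045

0.2045


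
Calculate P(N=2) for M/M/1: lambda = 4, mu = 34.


rho = 4/34; P(n) = (1-rho)*rho^n = (1-4/34)*(4/34)^2 = 0.0122

0.0122


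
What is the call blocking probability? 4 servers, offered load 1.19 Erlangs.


B(N,A) = (A^N/N!) / sum(A^k/k!, k=0..N) with N=4, A=1.19 = 0.0256

0.0256


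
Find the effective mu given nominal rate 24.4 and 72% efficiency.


Effective rate = mu * efficiency = 24.4 * 0.72 = 17.57 per hour

17.57 per hour


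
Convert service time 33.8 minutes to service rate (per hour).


mu = 60 / avg_service_time = 60 / 33.8 = 1.78 per hour

1.78 per hour


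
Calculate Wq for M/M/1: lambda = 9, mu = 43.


rho = 9/43; Wq = rho/(mu - lambda) = 0.0062 hours

0.0062 hours


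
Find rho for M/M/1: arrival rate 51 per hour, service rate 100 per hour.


rho = lambda/mu = 51/100 = 0.51

0.51


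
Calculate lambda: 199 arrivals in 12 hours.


lambda = total arrivals / time = 199 / 12 = 16.58 per hour

16.58 per hour


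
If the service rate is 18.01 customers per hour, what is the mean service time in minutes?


Mean service time = 60/mu = 60/18.01 = 3.33 minutes

3.33 minutes


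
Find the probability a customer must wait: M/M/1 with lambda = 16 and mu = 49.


P(wait) = rho = lambda/mu = 16/49 = 0.3265

0.3265


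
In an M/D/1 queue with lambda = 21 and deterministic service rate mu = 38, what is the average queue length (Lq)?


M/D/1: Lq = rho^2 / (2*(1-rho)) where rho = 21/38; Lq = 0.34

0.34


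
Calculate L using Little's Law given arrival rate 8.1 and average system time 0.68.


L = lambda * W = 8.1 * 0.68 = 5.51

5.51


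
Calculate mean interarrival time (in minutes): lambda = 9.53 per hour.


Mean interarrival time = 60/lambda = 60/9.53 = 6.3 minutes

6.3 minutes


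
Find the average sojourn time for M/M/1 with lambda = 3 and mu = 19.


W = 1/(mu - lambda) = 1/(19 - 3) = 0.0625 hours

0.0625 hours


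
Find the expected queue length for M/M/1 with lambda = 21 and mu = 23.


rho = 21/23; Lq = rho^2/(1-rho) = 9.59

9.59


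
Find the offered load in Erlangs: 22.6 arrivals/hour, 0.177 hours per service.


Offered load a = lambda * E[S] = 22.6 * 0.177 = 4.0 Erlangs

4.0 Erlangs


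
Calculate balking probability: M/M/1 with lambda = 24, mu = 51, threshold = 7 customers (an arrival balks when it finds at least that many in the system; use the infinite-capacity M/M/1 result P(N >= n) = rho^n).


P(N >= 7) = rho^7 = (24/51)^7 = 0.0051

0.0051


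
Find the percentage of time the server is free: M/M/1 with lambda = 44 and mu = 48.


Idle fraction = (1 - rho) * 100 = (1 - 44/48) * 100 = 8.3%

8.3%


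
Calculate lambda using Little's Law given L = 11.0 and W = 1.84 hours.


lambda = L / W = 11.0 / 1.84 = 5.98 per hour

5.98 per hour


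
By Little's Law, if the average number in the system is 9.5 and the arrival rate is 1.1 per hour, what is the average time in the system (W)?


W = L / lambda = 9.5 / 1.1 = 8.6364 hours

8.6364 hours


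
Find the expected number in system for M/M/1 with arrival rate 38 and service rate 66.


rho = 38/66; L = rho/(1-rho) = 1.36

1.36


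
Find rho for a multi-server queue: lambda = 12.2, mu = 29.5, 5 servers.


rho = lambda / (c * mu) = 12.2 / (5 * 29.5) = 0.0827

0.0827


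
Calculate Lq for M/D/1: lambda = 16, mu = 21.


M/D/1: Lq = rho^2 / (2*(1-rho)) where rho = 16/21; Lq = 1.22

1.22


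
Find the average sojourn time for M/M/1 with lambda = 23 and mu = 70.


W = 1/(mu - lambda) = 1/(70 - 23) = 0.0213 hours

0.0213 hours


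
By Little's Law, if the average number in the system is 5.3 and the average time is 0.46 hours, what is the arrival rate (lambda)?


lambda = L / W = 5.3 / 0.46 = 11.52 per hour

11.52 per hour


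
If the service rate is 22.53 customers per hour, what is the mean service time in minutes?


Mean service time = 60/mu = 60/22.53 = 2.66 minutes

2.66 minutes


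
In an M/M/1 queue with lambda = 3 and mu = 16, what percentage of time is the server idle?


Idle fraction = (1 - rho) * 100 = (1 - 3/16) * 100 = 81.3%

81.3%


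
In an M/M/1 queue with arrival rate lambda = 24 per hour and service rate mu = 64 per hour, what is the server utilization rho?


rho = lambda/mu = 24/64 = 0.375

0.375


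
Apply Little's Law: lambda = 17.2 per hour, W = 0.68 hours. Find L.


L = lambda * W = 17.2 * 0.68 = 11.7

11.7


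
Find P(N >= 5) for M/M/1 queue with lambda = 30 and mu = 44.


P(N >= 5) = rho^5 = (30/44)^5 = 0.1473

0.1473


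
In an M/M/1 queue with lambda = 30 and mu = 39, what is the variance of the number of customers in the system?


rho = 30/39; Var(N) = rho/(1-rho)^2 = 14.44

14.44


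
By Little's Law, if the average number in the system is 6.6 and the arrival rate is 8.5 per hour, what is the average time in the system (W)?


W = L / lambda = 6.6 / 8.5 = 0.7765 hours

0.7765 hours


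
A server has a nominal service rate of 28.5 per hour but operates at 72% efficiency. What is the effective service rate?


Effective rate = mu * efficiency = 28.5 * 0.72 = 20.52 per hour

20.52 per hour


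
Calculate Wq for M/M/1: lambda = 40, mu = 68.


rho = 40/68; Wq = rho/(mu - lambda) = 0.021 hours

0.021 hours


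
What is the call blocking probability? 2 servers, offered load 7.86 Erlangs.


B(N,A) = (A^N/N!) / sum(A^k/k!, k=0..N) with N=2, A=7.86 = 0.7771

0.7771


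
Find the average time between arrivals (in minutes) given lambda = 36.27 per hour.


Mean interarrival time = 60/lambda = 60/36.27 = 1.65 minutes

1.65 minutes


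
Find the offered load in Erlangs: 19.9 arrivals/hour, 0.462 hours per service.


Offered load a = lambda * E[S] = 19.9 * 0.462 = 9.19 Erlangs

9.19 Erlangs


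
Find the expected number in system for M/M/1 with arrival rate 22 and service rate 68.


rho = 22/68; L = rho/(1-rho) = 0.48

0.48


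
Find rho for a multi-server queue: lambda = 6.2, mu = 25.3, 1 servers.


rho = lambda / (c * mu) = 6.2 / (1 * 25.3) = 0.2451

0.2451


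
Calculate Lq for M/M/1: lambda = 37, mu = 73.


rho = 37/73; Lq = rho^2/(1-rho) = 0.52

0.52


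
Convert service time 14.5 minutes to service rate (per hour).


mu = 60 / avg_service_time = 60 / 14.5 = 4.14 per hour

4.14 per hour


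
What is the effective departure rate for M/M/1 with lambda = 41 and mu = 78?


For a stable queue (lambda < mu), throughput = lambda = 41 per hour

41 per hour


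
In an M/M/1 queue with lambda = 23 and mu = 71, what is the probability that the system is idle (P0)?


P0 = 1 - rho = 1 - 23/71 = 0.6761

0.6761


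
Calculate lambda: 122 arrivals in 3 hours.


lambda = total arrivals / time = 122 / 3 = 40.67 per hour

40.67 per hour


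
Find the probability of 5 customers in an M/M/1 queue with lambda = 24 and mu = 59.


rho = 24/59; P(n) = (1-rho)*rho^n = (1-24/59)*(24/59)^5 = 0.0066

0.0066


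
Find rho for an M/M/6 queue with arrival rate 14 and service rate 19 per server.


rho = lambda/(c*mu) = 14/(6*19) = 0.1228

0.1228


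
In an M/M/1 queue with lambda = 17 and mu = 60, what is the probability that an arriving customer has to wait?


P(wait) = rho = lambda/mu = 17/60 = 0.2833

0.2833


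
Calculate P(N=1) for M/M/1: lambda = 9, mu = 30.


rho = 9/30; P(n) = (1-rho)*rho^n = (1-9/30)*(9/30)^1 = 0.21

0.21


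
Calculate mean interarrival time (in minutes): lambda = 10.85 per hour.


Mean interarrival time = 60/lambda = 60/10.85 = 5.53 minutes

5.53 minutes


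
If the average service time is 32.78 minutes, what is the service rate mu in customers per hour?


mu = 60 / avg_service_time = 60 / 32.78 = 1.83 per hour

1.83 per hour


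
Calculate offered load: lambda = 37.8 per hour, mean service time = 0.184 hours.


Offered load a = lambda * E[S] = 37.8 * 0.184 = 6.96 Erlangs

6.96 Erlangs


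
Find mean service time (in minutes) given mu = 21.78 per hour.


Mean service time = 60/mu = 60/21.78 = 2.75 minutes

2.75 minutes


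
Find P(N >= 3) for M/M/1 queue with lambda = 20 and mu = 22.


P(N >= 3) = rho^3 = (20/22)^3 = 0.7513

0.7513


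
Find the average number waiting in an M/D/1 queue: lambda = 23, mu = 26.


M/D/1: Lq = rho^2 / (2*(1-rho)) where rho = 23/26; Lq = 3.39

3.39


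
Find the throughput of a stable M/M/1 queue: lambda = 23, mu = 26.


For a stable queue (lambda < mu), throughput = lambda = 23 per hour

23 per hour


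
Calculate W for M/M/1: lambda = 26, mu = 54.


W = 1/(mu - lambda) = 1/(54 - 26) = 0.0357 hours

0.0357 hours


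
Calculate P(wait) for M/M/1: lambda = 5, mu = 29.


P(wait) = rho = lambda/mu = 5/29 = 0.1724

0.1724


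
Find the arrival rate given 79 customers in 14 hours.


lambda = total arrivals / time = 79 / 14 = 5.64 per hour

5.64 per hour


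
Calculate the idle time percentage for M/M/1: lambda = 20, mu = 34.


Idle fraction = (1 - rho) * 100 = (1 - 20/34) * 100 = 41.2%

41.2%


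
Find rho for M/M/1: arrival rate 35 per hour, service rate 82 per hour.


rho = lambda/mu = 35/82 = 0.4268

0.4268


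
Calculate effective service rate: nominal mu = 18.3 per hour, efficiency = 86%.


Effective rate = mu * efficiency = 18.3 * 0.86 = 15.74 per hour

15.74 per hour


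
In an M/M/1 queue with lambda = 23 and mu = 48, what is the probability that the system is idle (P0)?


P0 = 1 - rho = 1 - 23/48 = 0.5208

0.5208


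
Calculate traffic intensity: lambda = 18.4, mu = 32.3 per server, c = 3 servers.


rho = lambda / (c * mu) = 18.4 / (3 * 32.3) = 0.1899

0.1899


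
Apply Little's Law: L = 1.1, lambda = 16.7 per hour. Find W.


W = L / lambda = 1.1 / 16.7 = 0.0659 hours

0.0659 hours


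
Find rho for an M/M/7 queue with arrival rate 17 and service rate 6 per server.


rho = lambda/(c*mu) = 17/(7*6) = 0.4048

0.4048


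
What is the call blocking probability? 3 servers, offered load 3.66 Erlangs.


B(N,A) = (A^N/N!) / sum(A^k/k!, k=0..N) with N=3, A=3.66 = 0.4184

0.4184


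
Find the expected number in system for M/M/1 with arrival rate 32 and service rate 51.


rho = 32/51; L = rho/(1-rho) = 1.68

1.68


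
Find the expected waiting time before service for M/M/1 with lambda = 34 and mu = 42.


rho = 34/42; Wq = rho/(mu - lambda) = 0.1012 hours

0.1012 hours


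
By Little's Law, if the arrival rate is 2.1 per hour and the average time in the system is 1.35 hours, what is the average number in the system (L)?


L = lambda * W = 2.1 * 1.35 = 2.84

2.84


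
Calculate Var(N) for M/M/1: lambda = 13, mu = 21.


rho = 13/21; Var(N) = rho/(1-rho)^2 = 4.27

4.27


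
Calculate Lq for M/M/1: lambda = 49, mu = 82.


rho = 49/82; Lq = rho^2/(1-rho) = 0.89

0.89


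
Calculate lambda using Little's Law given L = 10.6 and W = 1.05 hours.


lambda = L / W = 10.6 / 1.05 = 10.1 per hour

10.1 per hour


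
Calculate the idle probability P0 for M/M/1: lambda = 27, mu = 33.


P0 = 1 - rho = 1 - 27/33 = 0.1818

0.1818


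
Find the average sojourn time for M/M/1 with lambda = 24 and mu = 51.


W = 1/(mu - lambda) = 1/(51 - 24) = 0.037 hours

0.037 hours


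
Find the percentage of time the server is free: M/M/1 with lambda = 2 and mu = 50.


Idle fraction = (1 - rho) * 100 = (1 - 2/50) * 100 = 96.0%

96.0%


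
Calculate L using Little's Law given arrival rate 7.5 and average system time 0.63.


L = lambda * W = 7.5 * 0.63 = 4.73

4.73


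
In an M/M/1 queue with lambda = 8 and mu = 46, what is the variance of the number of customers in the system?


rho = 8/46; Var(N) = rho/(1-rho)^2 = 0.25

0.25


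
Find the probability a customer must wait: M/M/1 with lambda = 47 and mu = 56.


P(wait) = rho = lambda/mu = 47/56 = 0.8393

0.8393
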